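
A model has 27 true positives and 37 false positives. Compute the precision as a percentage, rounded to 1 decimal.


Precision = TP / (TP + FP) * 100
= 27 / (27 + 37)
= 27 / 64
= 0.4219
= 42.2%

42.2


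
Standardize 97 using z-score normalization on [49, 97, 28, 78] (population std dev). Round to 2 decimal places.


Mean = (49 + 97 + 28 + 78) / 4 = 63.0
Variance = sum((x_i - mean)^2) / n = 700.5
Std = sqrt(700.5) = 26.467
Z = (x - mean) / std
= (97 - 63.0) / 26.467
= 34.0 / 26.467
= 1.28

1.28


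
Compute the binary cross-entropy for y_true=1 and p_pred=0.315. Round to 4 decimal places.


For y=1: Loss = -log(p)
= -log(0.315)
= -(-1.1552)
= 1.1552

1.1552


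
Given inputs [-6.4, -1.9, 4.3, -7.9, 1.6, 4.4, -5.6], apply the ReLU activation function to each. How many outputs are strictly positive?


ReLU(x) = max(0, x) for each element:
ReLU(-6.4) = 0
ReLU(-1.9) = 0
ReLU(4.3) = 4.3
ReLU(-7.9) = 0
ReLU(1.6) = 1.6
ReLU(4.4) = 4.4
ReLU(-5.6) = 0
Active neurons (>0): 3

3


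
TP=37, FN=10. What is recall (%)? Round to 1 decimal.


Recall = TP / (TP + FN) * 100
= 37 / (37 + 10)
= 37 / 47
= 0.7872
= 78.7%

78.7


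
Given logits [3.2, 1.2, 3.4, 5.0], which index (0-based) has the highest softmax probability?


Softmax is a monotonic transformation, so it preserves the argmax.
We need to find the index of the maximum logit.
Index 0: 3.2
Index 1: 1.2
Index 2: 3.4
Index 3: 5.0
Maximum logit = 5.0 at index 3

3


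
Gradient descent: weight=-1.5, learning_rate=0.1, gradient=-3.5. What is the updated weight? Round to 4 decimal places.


w_new = w_old - lr * gradient
= -1.5 - 0.1 * -3.5
= -1.5 - (-0.35)
= -1.1500

-1.1500


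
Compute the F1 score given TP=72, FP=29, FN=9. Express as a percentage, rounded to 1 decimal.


Precision = TP / (TP + FP) = 72 / 101 = 0.7129
Recall = TP / (TP + FN) = 72 / 81 = 0.8889
F1 = 2 * P * R / (P + R)
= 2 * 0.7129 * 0.8889 / (0.7129 + 0.8889)
= 1.2673 / 1.6018
= 0.7912
As percentage: 79.1%

79.1


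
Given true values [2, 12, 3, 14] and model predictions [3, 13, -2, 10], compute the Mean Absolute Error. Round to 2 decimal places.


Absolute errors: [1, 1, 5, 4]
Sum of absolute errors = 11
MAE = 11 / 4 = 2.75

2.75


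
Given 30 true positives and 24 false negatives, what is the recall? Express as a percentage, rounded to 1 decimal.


Recall = TP / (TP + FN) * 100
= 30 / (30 + 24)
= 30 / 54
= 0.5556
= 55.6%

55.6


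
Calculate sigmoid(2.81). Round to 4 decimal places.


sigmoid(z) = 1 / (1 + exp(-z))
exp(-(2.81)) = exp(-2.81) = 0.0602
1 + 0.0602 = 1.0602
1 / 1.0602 = 0.9432

0.9432


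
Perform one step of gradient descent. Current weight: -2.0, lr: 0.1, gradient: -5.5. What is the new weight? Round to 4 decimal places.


w_new = w_old - lr * gradient
= -2.0 - 0.1 * -5.5
= -2.0 - (-0.55)
= -1.4500

-1.4500


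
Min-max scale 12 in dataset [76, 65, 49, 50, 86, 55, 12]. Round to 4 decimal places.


Min = 12, Max = 86
Range = 86 - 12 = 74
Scaled = (x - min) / (max - min)
= (12 - 12) / 74
= 0 / 74
= 0.0000

0.0000


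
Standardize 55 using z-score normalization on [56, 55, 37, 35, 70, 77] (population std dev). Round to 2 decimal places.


Mean = (56 + 55 + 37 + 35 + 70 + 77) / 6 = 55.0
Variance = sum((x_i - mean)^2) / n = 239.0
Std = sqrt(239.0) = 15.4596
Z = (x - mean) / std
= (55 - 55.0) / 15.4596
= 0.0 / 15.4596
= 0.00

0.00


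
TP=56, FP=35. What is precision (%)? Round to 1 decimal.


Precision = TP / (TP + FP) * 100
= 56 / (56 + 35)
= 56 / 91
= 0.6154
= 61.5%

61.5


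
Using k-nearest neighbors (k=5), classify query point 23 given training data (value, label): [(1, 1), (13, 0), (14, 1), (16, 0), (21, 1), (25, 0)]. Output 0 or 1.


Distances from query 23:
Point 25 (class 0): distance = 2
Point 21 (class 1): distance = 2
Point 16 (class 0): distance = 7
Point 14 (class 1): distance = 9
Point 13 (class 0): distance = 10
K=5 nearest neighbors: classes = [0, 1, 0, 1, 0]
Votes for class 1: 2 / 5
Majority vote => class 0

0


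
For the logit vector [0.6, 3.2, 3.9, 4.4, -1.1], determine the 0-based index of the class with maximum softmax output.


Softmax is a monotonic transformation, so it preserves the argmax.
We need to find the index of the maximum logit.
Index 0: 0.6
Index 1: 3.2
Index 2: 3.9
Index 3: 4.4
Index 4: -1.1
Maximum logit = 4.4 at index 3

3


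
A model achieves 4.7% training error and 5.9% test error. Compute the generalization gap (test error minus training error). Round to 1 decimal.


Generalization gap = test_error - train_error
= 5.9 - 4.7
= 1.2%
A small gap suggests good generalization.

1.2


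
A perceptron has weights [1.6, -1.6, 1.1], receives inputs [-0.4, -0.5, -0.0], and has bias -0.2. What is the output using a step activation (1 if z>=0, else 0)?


z = w . x + b
= 1.6*-0.4 + -1.6*-0.5 + 1.1*-0.0 + -0.2
= -0.64 + 0.8 + -0.0 + -0.2
= 0.16 + -0.2
= -0.04
Since z = -0.04 < 0, output = 0

0


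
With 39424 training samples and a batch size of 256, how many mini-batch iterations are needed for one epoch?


Iterations per epoch = dataset_size / batch_size
= 39424 / 256
= 154

154


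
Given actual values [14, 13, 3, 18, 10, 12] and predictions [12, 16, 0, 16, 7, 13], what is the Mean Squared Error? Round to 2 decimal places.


Differences: [2, -3, 3, 2, 3, -1]
Squared errors: [4, 9, 9, 4, 9, 1]
Sum of squared errors = 36
MSE = 36 / 6 = 6.00

6.00


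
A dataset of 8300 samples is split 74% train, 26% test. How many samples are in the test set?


Train samples = 8300 * 74% = 6142
Test samples = 8300 - 6142
= 2158

2158


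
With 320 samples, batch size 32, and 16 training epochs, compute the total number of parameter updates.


Iterations per epoch = 320 / 32 = 10
Total updates = iterations_per_epoch * epochs
= 10 * 16
= 160

160


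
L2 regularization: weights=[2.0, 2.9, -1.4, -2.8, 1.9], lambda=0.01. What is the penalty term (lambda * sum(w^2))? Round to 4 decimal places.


Squaring each weight:
2.0^2 = 4.0
2.9^2 = 8.41
(-1.4)^2 = 1.96
(-2.8)^2 = 7.84
1.9^2 = 3.61
Sum of squares = 25.82
Penalty = 0.01 * 25.82 = 0.2582

0.2582


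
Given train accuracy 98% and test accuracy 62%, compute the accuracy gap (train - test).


Gap = train_accuracy - test_accuracy
= 98 - 62
= 36%
This large gap strongly indicates overfitting.

36


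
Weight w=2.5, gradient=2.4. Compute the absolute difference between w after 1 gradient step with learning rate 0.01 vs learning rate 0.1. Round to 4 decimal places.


With lr=0.01: w_new = 2.5 - 0.01 * 2.4 = 2.476
With lr=0.1: w_new = 2.5 - 0.1 * 2.4 = 2.26
Absolute difference = |2.476 - 2.26|
= 0.2160

0.2160


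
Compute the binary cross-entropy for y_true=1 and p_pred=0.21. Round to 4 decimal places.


For y=1: Loss = -log(p)
= -log(0.21)
= -(-1.5606)
= 1.5606

1.5606


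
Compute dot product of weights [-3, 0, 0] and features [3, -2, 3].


Element-wise products:
-3 * 3 = -9
0 * -2 = 0
0 * 3 = 0
Sum = -9 + 0 + 0
= -9

-9


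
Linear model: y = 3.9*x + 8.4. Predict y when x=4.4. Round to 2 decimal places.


y = 3.9 * 4.4 + (8.4)
= 17.16 + (8.4)
= 25.56

25.56


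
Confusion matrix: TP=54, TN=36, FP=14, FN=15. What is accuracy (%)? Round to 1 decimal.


Accuracy = (TP + TN) / (TP + TN + FP + FN) * 100
= (54 + 36) / (54 + 36 + 14 + 15)
= 90 / 119
= 0.7563
= 75.6%

75.6


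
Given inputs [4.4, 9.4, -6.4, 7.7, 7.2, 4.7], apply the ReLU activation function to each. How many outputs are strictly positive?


ReLU(x) = max(0, x) for each element:
ReLU(4.4) = 4.4
ReLU(9.4) = 9.4
ReLU(-6.4) = 0
ReLU(7.7) = 7.7
ReLU(7.2) = 7.2
ReLU(4.7) = 4.7
Active neurons (>0): 5

5


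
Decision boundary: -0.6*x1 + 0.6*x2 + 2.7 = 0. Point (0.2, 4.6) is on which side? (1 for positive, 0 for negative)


Compute -0.6 * 0.2 + 0.6 * 4.6 + 2.7
= -0.12 + 2.76 + 2.7
= 5.34
Since 5.34 >= 0, the point is on the positive side.

1


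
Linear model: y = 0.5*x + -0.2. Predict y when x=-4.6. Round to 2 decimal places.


y = 0.5 * -4.6 + (-0.2)
= -2.3 + (-0.2)
= -2.50

-2.50


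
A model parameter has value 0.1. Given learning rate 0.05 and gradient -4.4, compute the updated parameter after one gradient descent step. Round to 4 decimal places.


w_new = w_old - lr * gradient
= 0.1 - 0.05 * -4.4
= 0.1 - (-0.22)
= 0.3200

0.3200


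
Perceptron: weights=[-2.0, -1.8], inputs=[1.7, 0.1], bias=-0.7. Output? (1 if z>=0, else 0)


z = w . x + b
= -2.0*1.7 + -1.8*0.1 + -0.7
= -3.4 + -0.18 + -0.7
= -3.58 + -0.7
= -4.28
Since z = -4.28 < 0, output = 0

0


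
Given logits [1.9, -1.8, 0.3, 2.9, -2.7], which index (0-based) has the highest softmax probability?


Softmax is a monotonic transformation, so it preserves the argmax.
We need to find the index of the maximum logit.
Index 0: 1.9
Index 1: -1.8
Index 2: 0.3
Index 3: 2.9
Index 4: -2.7
Maximum logit = 2.9 at index 3

3


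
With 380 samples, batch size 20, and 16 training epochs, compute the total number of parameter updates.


Iterations per epoch = 380 / 20 = 19
Total updates = iterations_per_epoch * epochs
= 19 * 16
= 304

304


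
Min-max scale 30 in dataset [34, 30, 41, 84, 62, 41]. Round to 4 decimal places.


Min = 30, Max = 84
Range = 84 - 30 = 54
Scaled = (x - min) / (max - min)
= (30 - 30) / 54
= 0 / 54
= 0.0000

0.0000


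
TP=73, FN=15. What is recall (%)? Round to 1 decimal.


Recall = TP / (TP + FN) * 100
= 73 / (73 + 15)
= 73 / 88
= 0.8295
= 83.0%

83.0


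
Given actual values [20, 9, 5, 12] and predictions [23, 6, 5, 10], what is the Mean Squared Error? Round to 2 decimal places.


Differences: [-3, 3, 0, 2]
Squared errors: [9, 9, 0, 4]
Sum of squared errors = 22
MSE = 22 / 4 = 5.50

5.50


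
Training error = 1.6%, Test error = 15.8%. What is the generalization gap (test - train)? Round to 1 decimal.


Generalization gap = test_error - train_error
= 15.8 - 1.6
= 14.2%
A large gap suggests overfitting.

14.2


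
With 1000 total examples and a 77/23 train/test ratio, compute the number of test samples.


Train samples = 1000 * 77% = 770
Test samples = 1000 - 770
= 230

230


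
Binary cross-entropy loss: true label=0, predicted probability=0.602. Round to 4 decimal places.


For y=0: Loss = -log(1-p)
= -log(1 - 0.602)
= -log(0.398)
= -(-0.9213)
= 0.9213

0.9213


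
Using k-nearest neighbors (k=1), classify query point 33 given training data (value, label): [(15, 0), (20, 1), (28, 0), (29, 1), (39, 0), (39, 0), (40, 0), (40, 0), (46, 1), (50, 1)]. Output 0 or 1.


Distances from query 33:
Point 29 (class 1): distance = 4
K=1 nearest neighbors: classes = [1]
Votes for class 1: 1 / 1
Majority vote => class 1

1


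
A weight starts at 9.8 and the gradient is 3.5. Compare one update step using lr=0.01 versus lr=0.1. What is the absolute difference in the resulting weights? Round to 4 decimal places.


With lr=0.01: w_new = 9.8 - 0.01 * 3.5 = 9.765
With lr=0.1: w_new = 9.8 - 0.1 * 3.5 = 9.45
Absolute difference = |9.765 - 9.45|
= 0.3150

0.3150


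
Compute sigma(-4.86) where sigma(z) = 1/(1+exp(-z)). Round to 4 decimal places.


sigmoid(z) = 1 / (1 + exp(-z))
exp(-(-4.86)) = exp(4.86) = 129.0242
1 + 129.0242 = 130.0242
1 / 130.0242 = 0.0077

0.0077


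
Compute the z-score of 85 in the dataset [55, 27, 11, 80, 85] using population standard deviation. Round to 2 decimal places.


Mean = (55 + 27 + 11 + 80 + 85) / 5 = 51.6
Variance = sum((x_i - mean)^2) / n = 837.44
Std = sqrt(837.44) = 28.9386
Z = (x - mean) / std
= (85 - 51.6) / 28.9386
= 33.4 / 28.9386
= 1.15

1.15


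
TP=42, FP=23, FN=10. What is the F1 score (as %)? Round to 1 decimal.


Precision = TP / (TP + FP) = 42 / 65 = 0.6462
Recall = TP / (TP + FN) = 42 / 52 = 0.8077
F1 = 2 * P * R / (P + R)
= 2 * 0.6462 * 0.8077 / (0.6462 + 0.8077)
= 1.0438 / 1.4538
= 0.7179
As percentage: 71.8%

71.8


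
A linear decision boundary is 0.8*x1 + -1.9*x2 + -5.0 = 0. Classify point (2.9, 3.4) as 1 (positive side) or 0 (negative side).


Compute 0.8 * 2.9 + -1.9 * 3.4 + -5.0
= 2.32 + -6.46 + -5.0
= -9.14
Since -9.14 < 0, the point is on the negative side.

0


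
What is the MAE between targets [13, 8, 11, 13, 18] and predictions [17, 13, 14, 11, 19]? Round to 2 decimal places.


Absolute errors: [4, 5, 3, 2, 1]
Sum of absolute errors = 15
MAE = 15 / 5 = 3.00

3.00


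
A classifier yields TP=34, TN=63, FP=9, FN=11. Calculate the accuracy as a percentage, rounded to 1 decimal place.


Accuracy = (TP + TN) / (TP + TN + FP + FN) * 100
= (34 + 63) / (34 + 63 + 9 + 11)
= 97 / 117
= 0.8291
= 82.9%

82.9


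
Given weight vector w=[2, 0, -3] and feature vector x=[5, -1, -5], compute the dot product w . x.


Element-wise products:
2 * 5 = 10
0 * -1 = 0
-3 * -5 = 15
Sum = 10 + 0 + 15
= 25

25


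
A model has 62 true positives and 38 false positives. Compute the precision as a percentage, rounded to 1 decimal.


Precision = TP / (TP + FP) * 100
= 62 / (62 + 38)
= 62 / 100
= 0.62
= 62.0%

62.0


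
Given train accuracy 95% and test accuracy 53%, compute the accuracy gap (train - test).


Gap = train_accuracy - test_accuracy
= 95 - 53
= 42%
This large gap strongly indicates overfitting.

42


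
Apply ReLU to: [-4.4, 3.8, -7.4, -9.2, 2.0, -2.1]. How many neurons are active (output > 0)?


ReLU(x) = max(0, x) for each element:
ReLU(-4.4) = 0
ReLU(3.8) = 3.8
ReLU(-7.4) = 0
ReLU(-9.2) = 0
ReLU(2.0) = 2.0
ReLU(-2.1) = 0
Active neurons (>0): 2

2


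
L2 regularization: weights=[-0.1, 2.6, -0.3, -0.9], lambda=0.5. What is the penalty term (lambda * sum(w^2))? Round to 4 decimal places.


Squaring each weight:
(-0.1)^2 = 0.01
2.6^2 = 6.76
(-0.3)^2 = 0.09
(-0.9)^2 = 0.81
Sum of squares = 7.67
Penalty = 0.5 * 7.67 = 3.8350

3.8350


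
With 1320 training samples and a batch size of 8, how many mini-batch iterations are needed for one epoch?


Iterations per epoch = dataset_size / batch_size
= 1320 / 8
= 165

165


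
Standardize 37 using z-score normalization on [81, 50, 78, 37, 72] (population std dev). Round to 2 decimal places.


Mean = (81 + 50 + 78 + 37 + 72) / 5 = 63.6
Variance = sum((x_i - mean)^2) / n = 294.64
Std = sqrt(294.64) = 17.1651
Z = (x - mean) / std
= (37 - 63.6) / 17.1651
= -26.6 / 17.1651
= -1.55

-1.55


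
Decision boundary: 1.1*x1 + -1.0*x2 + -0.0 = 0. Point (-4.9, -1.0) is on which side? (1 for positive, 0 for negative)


Compute 1.1 * -4.9 + -1.0 * -1.0 + -0.0
= -5.39 + 1.0 + -0.0
= -4.39
Since -4.39 < 0, the point is on the negative side.

0


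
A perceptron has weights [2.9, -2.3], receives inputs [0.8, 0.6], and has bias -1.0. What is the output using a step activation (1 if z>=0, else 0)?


z = w . x + b
= 2.9*0.8 + -2.3*0.6 + -1.0
= 2.32 + -1.38 + -1.0
= 0.94 + -1.0
= -0.06
Since z = -0.06 < 0, output = 0

0


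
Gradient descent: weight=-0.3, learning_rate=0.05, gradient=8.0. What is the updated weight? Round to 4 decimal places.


w_new = w_old - lr * gradient
= -0.3 - 0.05 * 8.0
= -0.3 - (0.4)
= -0.7000

-0.7000


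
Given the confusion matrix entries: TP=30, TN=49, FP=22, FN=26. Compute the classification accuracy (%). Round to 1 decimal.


Accuracy = (TP + TN) / (TP + TN + FP + FN) * 100
= (30 + 49) / (30 + 49 + 22 + 26)
= 79 / 127
= 0.622
= 62.2%

62.2


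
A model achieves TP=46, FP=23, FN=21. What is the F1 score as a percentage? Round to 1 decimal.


Precision = TP / (TP + FP) = 46 / 69 = 0.6667
Recall = TP / (TP + FN) = 46 / 67 = 0.6866
F1 = 2 * P * R / (P + R)
= 2 * 0.6667 * 0.6866 / (0.6667 + 0.6866)
= 0.9154 / 1.3532
= 0.6765
As percentage: 67.6%

67.6


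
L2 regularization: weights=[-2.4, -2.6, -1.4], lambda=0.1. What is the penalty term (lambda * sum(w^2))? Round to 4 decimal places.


Squaring each weight:
(-2.4)^2 = 5.76
(-2.6)^2 = 6.76
(-1.4)^2 = 1.96
Sum of squares = 14.48
Penalty = 0.1 * 14.48 = 1.4480

1.4480


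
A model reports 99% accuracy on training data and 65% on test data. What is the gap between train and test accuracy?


Gap = train_accuracy - test_accuracy
= 99 - 65
= 34%
This large gap strongly indicates overfitting.

34


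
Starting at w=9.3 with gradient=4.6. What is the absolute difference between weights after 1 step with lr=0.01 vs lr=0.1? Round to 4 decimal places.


With lr=0.01: w_new = 9.3 - 0.01 * 4.6 = 9.254
With lr=0.1: w_new = 9.3 - 0.1 * 4.6 = 8.84
Absolute difference = |9.254 - 8.84|
= 0.4140

0.4140


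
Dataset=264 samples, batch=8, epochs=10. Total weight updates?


Iterations per epoch = 264 / 8 = 33
Total updates = iterations_per_epoch * epochs
= 33 * 10
= 330

330


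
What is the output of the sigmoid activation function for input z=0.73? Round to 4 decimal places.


sigmoid(z) = 1 / (1 + exp(-z))
exp(-(0.73)) = exp(-0.73) = 0.4819
1 + 0.4819 = 1.4819
1 / 1.4819 = 0.6748

0.6748


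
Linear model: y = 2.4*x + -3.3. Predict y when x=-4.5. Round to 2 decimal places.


y = 2.4 * -4.5 + (-3.3)
= -10.8 + (-3.3)
= -14.10

-14.10


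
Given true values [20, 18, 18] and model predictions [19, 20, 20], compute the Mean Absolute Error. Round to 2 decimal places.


Absolute errors: [1, 2, 2]
Sum of absolute errors = 5
MAE = 5 / 3 = 1.67

1.67


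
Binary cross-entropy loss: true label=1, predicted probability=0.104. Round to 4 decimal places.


For y=1: Loss = -log(p)
= -log(0.104)
= -(-2.2634)
= 2.2634

2.2634


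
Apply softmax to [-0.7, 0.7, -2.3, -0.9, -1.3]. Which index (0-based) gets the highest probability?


Softmax is a monotonic transformation, so it preserves the argmax.
We need to find the index of the maximum logit.
Index 0: -0.7
Index 1: 0.7
Index 2: -2.3
Index 3: -0.9
Index 4: -1.3
Maximum logit = 0.7 at index 1

1


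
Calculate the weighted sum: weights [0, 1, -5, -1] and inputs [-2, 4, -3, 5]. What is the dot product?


Element-wise products:
0 * -2 = 0
1 * 4 = 4
-5 * -3 = 15
-1 * 5 = -5
Sum = 0 + 4 + 15 + -5
= 14

14


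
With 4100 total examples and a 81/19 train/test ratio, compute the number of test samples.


Train samples = 4100 * 81% = 3321
Test samples = 4100 - 3321
= 779

779


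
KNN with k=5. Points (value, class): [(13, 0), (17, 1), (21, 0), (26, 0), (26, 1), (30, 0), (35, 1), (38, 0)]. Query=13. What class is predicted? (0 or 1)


Distances from query 13:
Point 13 (class 0): distance = 0
Point 17 (class 1): distance = 4
Point 21 (class 0): distance = 8
Point 26 (class 0): distance = 13
Point 26 (class 1): distance = 13
K=5 nearest neighbors: classes = [0, 1, 0, 0, 1]
Votes for class 1: 2 / 5
Majority vote => class 0

0


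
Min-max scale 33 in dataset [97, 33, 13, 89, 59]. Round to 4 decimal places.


Min = 13, Max = 97
Range = 97 - 13 = 84
Scaled = (x - min) / (max - min)
= (33 - 13) / 84
= 20 / 84
= 0.2381

0.2381


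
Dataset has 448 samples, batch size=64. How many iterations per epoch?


Iterations per epoch = dataset_size / batch_size
= 448 / 64
= 7

7


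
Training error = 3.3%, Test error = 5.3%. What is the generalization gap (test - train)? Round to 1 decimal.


Generalization gap = test_error - train_error
= 5.3 - 3.3
= 2.0%
A moderate gap.

2.0


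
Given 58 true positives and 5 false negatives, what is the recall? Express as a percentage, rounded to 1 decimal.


Recall = TP / (TP + FN) * 100
= 58 / (58 + 5)
= 58 / 63
= 0.9206
= 92.1%

92.1


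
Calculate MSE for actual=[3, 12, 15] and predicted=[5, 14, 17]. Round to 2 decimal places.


Differences: [-2, -2, -2]
Squared errors: [4, 4, 4]
Sum of squared errors = 12
MSE = 12 / 3 = 4.00

4.00


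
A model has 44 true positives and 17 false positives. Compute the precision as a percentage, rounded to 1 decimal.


Precision = TP / (TP + FP) * 100
= 44 / (44 + 17)
= 44 / 61
= 0.7213
= 72.1%

72.1


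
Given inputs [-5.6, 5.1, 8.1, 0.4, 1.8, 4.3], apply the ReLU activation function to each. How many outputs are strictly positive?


ReLU(x) = max(0, x) for each element:
ReLU(-5.6) = 0
ReLU(5.1) = 5.1
ReLU(8.1) = 8.1
ReLU(0.4) = 0.4
ReLU(1.8) = 1.8
ReLU(4.3) = 4.3
Active neurons (>0): 5

5


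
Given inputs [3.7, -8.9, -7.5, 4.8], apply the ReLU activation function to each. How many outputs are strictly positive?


ReLU(x) = max(0, x) for each element:
ReLU(3.7) = 3.7
ReLU(-8.9) = 0
ReLU(-7.5) = 0
ReLU(4.8) = 4.8
Active neurons (>0): 2

2


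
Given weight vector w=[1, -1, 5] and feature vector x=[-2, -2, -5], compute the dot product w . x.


Element-wise products:
1 * -2 = -2
-1 * -2 = 2
5 * -5 = -25
Sum = -2 + 2 + -25
= -25

-25


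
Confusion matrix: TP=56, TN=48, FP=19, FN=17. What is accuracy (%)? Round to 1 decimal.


Accuracy = (TP + TN) / (TP + TN + FP + FN) * 100
= (56 + 48) / (56 + 48 + 19 + 17)
= 104 / 140
= 0.7429
= 74.3%

74.3


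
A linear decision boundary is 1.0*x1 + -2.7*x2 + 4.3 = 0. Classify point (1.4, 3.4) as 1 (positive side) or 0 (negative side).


Compute 1.0 * 1.4 + -2.7 * 3.4 + 4.3
= 1.4 + -9.18 + 4.3
= -3.48
Since -3.48 < 0, the point is on the negative side.

0


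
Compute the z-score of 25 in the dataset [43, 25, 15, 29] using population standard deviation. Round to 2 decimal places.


Mean = (43 + 25 + 15 + 29) / 4 = 28.0
Variance = sum((x_i - mean)^2) / n = 101.0
Std = sqrt(101.0) = 10.0499
Z = (x - mean) / std
= (25 - 28.0) / 10.0499
= -3.0 / 10.0499
= -0.30

-0.30


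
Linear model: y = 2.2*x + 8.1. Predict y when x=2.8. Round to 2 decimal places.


y = 2.2 * 2.8 + (8.1)
= 6.16 + (8.1)
= 14.26

14.26


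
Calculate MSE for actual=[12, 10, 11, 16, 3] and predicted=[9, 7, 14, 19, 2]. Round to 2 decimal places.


Differences: [3, 3, -3, -3, 1]
Squared errors: [9, 9, 9, 9, 1]
Sum of squared errors = 37
MSE = 37 / 5 = 7.40

7.40


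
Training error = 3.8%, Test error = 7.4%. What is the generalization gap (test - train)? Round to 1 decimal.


Generalization gap = test_error - train_error
= 7.4 - 3.8
= 3.6%
A moderate gap.

3.6


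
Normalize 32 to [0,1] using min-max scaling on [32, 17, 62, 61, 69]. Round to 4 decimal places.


Min = 17, Max = 69
Range = 69 - 17 = 52
Scaled = (x - min) / (max - min)
= (32 - 17) / 52
= 15 / 52
= 0.2885

0.2885


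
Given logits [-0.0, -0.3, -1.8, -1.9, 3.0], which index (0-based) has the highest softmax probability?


Softmax is a monotonic transformation, so it preserves the argmax.
We need to find the index of the maximum logit.
Index 0: -0.0
Index 1: -0.3
Index 2: -1.8
Index 3: -1.9
Index 4: 3.0
Maximum logit = 3.0 at index 4

4


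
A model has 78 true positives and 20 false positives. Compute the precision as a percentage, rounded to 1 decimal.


Precision = TP / (TP + FP) * 100
= 78 / (78 + 20)
= 78 / 98
= 0.7959
= 79.6%

79.6


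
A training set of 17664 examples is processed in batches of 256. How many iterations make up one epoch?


Iterations per epoch = dataset_size / batch_size
= 17664 / 256
= 69

69


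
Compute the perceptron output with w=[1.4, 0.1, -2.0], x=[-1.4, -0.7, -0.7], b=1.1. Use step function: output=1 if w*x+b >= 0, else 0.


z = w . x + b
= 1.4*-1.4 + 0.1*-0.7 + -2.0*-0.7 + 1.1
= -1.96 + -0.07 + 1.4 + 1.1
= -0.63 + 1.1
= 0.47
Since z = 0.47 >= 0, output = 1

1


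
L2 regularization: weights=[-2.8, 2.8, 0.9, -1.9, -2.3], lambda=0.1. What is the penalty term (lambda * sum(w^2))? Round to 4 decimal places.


Squaring each weight:
(-2.8)^2 = 7.84
2.8^2 = 7.84
0.9^2 = 0.81
(-1.9)^2 = 3.61
(-2.3)^2 = 5.29
Sum of squares = 25.39
Penalty = 0.1 * 25.39 = 2.5390

2.5390


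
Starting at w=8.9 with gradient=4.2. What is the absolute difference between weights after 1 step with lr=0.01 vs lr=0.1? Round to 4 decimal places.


With lr=0.01: w_new = 8.9 - 0.01 * 4.2 = 8.858
With lr=0.1: w_new = 8.9 - 0.1 * 4.2 = 8.48
Absolute difference = |8.858 - 8.48|
= 0.3780

0.3780


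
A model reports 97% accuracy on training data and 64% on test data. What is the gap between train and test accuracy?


Gap = train_accuracy - test_accuracy
= 97 - 64
= 33%
This large gap strongly indicates overfitting.

33


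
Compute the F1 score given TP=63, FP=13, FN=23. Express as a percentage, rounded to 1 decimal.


Precision = TP / (TP + FP) = 63 / 76 = 0.8289
Recall = TP / (TP + FN) = 63 / 86 = 0.7326
F1 = 2 * P * R / (P + R)
= 2 * 0.8289 * 0.7326 / (0.8289 + 0.7326)
= 1.2145 / 1.5615
= 0.7778
As percentage: 77.8%

77.8


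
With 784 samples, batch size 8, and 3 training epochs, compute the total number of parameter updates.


Iterations per epoch = 784 / 8 = 98
Total updates = iterations_per_epoch * epochs
= 98 * 3
= 294

294


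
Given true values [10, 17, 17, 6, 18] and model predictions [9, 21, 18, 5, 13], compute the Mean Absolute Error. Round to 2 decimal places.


Absolute errors: [1, 4, 1, 1, 5]
Sum of absolute errors = 12
MAE = 12 / 5 = 2.40

2.40


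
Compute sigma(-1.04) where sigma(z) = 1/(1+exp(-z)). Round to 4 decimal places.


sigmoid(z) = 1 / (1 + exp(-z))
exp(-(-1.04)) = exp(1.04) = 2.8292
1 + 2.8292 = 3.8292
1 / 3.8292 = 0.2611

0.2611


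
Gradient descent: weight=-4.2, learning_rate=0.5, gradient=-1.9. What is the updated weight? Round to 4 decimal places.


w_new = w_old - lr * gradient
= -4.2 - 0.5 * -1.9
= -4.2 - (-0.95)
= -3.2500

-3.2500


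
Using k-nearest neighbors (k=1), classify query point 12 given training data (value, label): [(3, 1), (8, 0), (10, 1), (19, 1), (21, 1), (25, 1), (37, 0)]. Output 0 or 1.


Distances from query 12:
Point 10 (class 1): distance = 2
K=1 nearest neighbors: classes = [1]
Votes for class 1: 1 / 1
Majority vote => class 1

1


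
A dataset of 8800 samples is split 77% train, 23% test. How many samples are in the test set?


Train samples = 8800 * 77% = 6776
Test samples = 8800 - 6776
= 2024

2024


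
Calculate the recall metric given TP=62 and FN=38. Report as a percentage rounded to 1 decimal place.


Recall = TP / (TP + FN) * 100
= 62 / (62 + 38)
= 62 / 100
= 0.62
= 62.0%

62.0


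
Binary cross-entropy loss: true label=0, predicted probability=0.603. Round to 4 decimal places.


For y=0: Loss = -log(1-p)
= -log(1 - 0.603)
= -log(0.397)
= -(-0.9238)
= 0.9238

0.9238


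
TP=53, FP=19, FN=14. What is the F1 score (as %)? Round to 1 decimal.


Precision = TP / (TP + FP) = 53 / 72 = 0.7361
Recall = TP / (TP + FN) = 53 / 67 = 0.791
F1 = 2 * P * R / (P + R)
= 2 * 0.7361 * 0.791 / (0.7361 + 0.791)
= 1.1646 / 1.5272
= 0.7626
As percentage: 76.3%

76.3


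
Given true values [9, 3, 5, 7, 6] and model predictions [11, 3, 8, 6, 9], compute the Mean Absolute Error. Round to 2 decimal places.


Absolute errors: [2, 0, 3, 1, 3]
Sum of absolute errors = 9
MAE = 9 / 5 = 1.80

1.80


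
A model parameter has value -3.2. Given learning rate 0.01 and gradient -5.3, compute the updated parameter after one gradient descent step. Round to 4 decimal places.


w_new = w_old - lr * gradient
= -3.2 - 0.01 * -5.3
= -3.2 - (-0.053)
= -3.1470

-3.1470


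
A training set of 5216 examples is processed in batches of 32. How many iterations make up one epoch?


Iterations per epoch = dataset_size / batch_size
= 5216 / 32
= 163

163


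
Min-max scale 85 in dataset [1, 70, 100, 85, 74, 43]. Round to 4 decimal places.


Min = 1, Max = 100
Range = 100 - 1 = 99
Scaled = (x - min) / (max - min)
= (85 - 1) / 99
= 84 / 99
= 0.8485

0.8485


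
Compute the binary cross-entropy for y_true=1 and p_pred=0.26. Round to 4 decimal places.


For y=1: Loss = -log(p)
= -log(0.26)
= -(-1.3471)
= 1.3471

1.3471


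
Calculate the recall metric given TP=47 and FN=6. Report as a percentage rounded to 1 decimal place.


Recall = TP / (TP + FN) * 100
= 47 / (47 + 6)
= 47 / 53
= 0.8868
= 88.7%

88.7


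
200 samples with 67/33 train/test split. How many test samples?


Train samples = 200 * 67% = 134
Test samples = 200 - 134
= 66

66


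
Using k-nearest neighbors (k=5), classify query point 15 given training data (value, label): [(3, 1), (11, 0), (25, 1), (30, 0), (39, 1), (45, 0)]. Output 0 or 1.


Distances from query 15:
Point 11 (class 0): distance = 4
Point 25 (class 1): distance = 10
Point 3 (class 1): distance = 12
Point 30 (class 0): distance = 15
Point 39 (class 1): distance = 24
K=5 nearest neighbors: classes = [0, 1, 1, 0, 1]
Votes for class 1: 3 / 5
Majority vote => class 1

1


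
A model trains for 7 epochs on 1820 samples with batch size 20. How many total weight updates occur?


Iterations per epoch = 1820 / 20 = 91
Total updates = iterations_per_epoch * epochs
= 91 * 7
= 637

637


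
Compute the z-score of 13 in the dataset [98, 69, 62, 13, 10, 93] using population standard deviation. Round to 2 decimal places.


Mean = (98 + 69 + 62 + 13 + 10 + 93) / 6 = 57.5
Variance = sum((x_i - mean)^2) / n = 1214.9167
Std = sqrt(1214.9167) = 34.8557
Z = (x - mean) / std
= (13 - 57.5) / 34.8557
= -44.5 / 34.8557
= -1.28

-1.28


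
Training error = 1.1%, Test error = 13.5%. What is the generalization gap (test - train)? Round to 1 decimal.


Generalization gap = test_error - train_error
= 13.5 - 1.1
= 12.4%
A large gap suggests overfitting.

12.4


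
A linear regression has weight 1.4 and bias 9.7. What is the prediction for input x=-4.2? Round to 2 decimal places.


y = 1.4 * -4.2 + (9.7)
= -5.88 + (9.7)
= 3.82

3.82


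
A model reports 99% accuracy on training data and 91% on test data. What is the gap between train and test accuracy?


Gap = train_accuracy - test_accuracy
= 99 - 91
= 8%
This moderate gap may indicate mild overfitting.

8


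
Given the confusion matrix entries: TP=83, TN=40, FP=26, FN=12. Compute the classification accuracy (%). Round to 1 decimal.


Accuracy = (TP + TN) / (TP + TN + FP + FN) * 100
= (83 + 40) / (83 + 40 + 26 + 12)
= 123 / 161
= 0.764
= 76.4%

76.4


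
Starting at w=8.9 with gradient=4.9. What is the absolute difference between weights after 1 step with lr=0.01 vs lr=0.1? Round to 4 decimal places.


With lr=0.01: w_new = 8.9 - 0.01 * 4.9 = 8.851
With lr=0.1: w_new = 8.9 - 0.1 * 4.9 = 8.41
Absolute difference = |8.851 - 8.41|
= 0.4410

0.4410


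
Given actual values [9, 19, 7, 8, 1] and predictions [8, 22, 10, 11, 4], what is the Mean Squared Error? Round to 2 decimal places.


Differences: [1, -3, -3, -3, -3]
Squared errors: [1, 9, 9, 9, 9]
Sum of squared errors = 37
MSE = 37 / 5 = 7.40

7.40


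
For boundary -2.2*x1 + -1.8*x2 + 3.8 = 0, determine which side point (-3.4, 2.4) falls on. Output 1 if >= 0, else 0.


Compute -2.2 * -3.4 + -1.8 * 2.4 + 3.8
= 7.48 + -4.32 + 3.8
= 6.96
Since 6.96 >= 0, the point is on the positive side.

1


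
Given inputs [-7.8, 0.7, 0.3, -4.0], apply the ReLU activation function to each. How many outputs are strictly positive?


ReLU(x) = max(0, x) for each element:
ReLU(-7.8) = 0
ReLU(0.7) = 0.7
ReLU(0.3) = 0.3
ReLU(-4.0) = 0
Active neurons (>0): 2

2


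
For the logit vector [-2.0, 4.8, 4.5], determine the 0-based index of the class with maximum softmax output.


Softmax is a monotonic transformation, so it preserves the argmax.
We need to find the index of the maximum logit.
Index 0: -2.0
Index 1: 4.8
Index 2: 4.5
Maximum logit = 4.8 at index 1

1


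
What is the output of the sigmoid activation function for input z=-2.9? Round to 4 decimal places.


sigmoid(z) = 1 / (1 + exp(-z))
exp(-(-2.9)) = exp(2.9) = 18.1741
1 + 18.1741 = 19.1741
1 / 19.1741 = 0.0522

0.0522


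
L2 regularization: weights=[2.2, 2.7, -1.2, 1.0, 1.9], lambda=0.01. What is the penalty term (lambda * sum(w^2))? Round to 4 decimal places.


Squaring each weight:
2.2^2 = 4.84
2.7^2 = 7.29
(-1.2)^2 = 1.44
1.0^2 = 1.0
1.9^2 = 3.61
Sum of squares = 18.18
Penalty = 0.01 * 18.18 = 0.1818

0.1818


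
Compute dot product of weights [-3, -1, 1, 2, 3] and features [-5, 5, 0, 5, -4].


Element-wise products:
-3 * -5 = 15
-1 * 5 = -5
1 * 0 = 0
2 * 5 = 10
3 * -4 = -12
Sum = 15 + -5 + 0 + 10 + -12
= 8

8


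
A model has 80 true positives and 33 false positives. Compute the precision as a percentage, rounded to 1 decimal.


Precision = TP / (TP + FP) * 100
= 80 / (80 + 33)
= 80 / 113
= 0.708
= 70.8%

70.8


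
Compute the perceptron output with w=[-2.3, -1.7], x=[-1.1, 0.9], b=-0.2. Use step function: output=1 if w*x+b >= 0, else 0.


z = w . x + b
= -2.3*-1.1 + -1.7*0.9 + -0.2
= 2.53 + -1.53 + -0.2
= 1.0 + -0.2
= 0.8
Since z = 0.8 >= 0, output = 1

1


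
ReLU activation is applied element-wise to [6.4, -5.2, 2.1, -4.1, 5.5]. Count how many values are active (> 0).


ReLU(x) = max(0, x) for each element:
ReLU(6.4) = 6.4
ReLU(-5.2) = 0
ReLU(2.1) = 2.1
ReLU(-4.1) = 0
ReLU(5.5) = 5.5
Active neurons (>0): 3

3


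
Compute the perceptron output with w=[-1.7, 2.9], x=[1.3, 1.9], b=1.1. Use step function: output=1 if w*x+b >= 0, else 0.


z = w . x + b
= -1.7*1.3 + 2.9*1.9 + 1.1
= -2.21 + 5.51 + 1.1
= 3.3 + 1.1
= 4.4
Since z = 4.4 >= 0, output = 1

1


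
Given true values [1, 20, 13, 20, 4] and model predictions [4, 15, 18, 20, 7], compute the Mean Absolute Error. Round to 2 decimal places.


Absolute errors: [3, 5, 5, 0, 3]
Sum of absolute errors = 16
MAE = 16 / 5 = 3.20

3.20


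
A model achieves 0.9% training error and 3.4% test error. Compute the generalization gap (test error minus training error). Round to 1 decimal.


Generalization gap = test_error - train_error
= 3.4 - 0.9
= 2.5%
A moderate gap.

2.5


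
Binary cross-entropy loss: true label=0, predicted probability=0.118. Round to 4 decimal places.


For y=0: Loss = -log(1-p)
= -log(1 - 0.118)
= -log(0.882)
= -(-0.1256)
= 0.1256

0.1256


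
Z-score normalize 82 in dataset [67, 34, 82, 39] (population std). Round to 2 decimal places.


Mean = (67 + 34 + 82 + 39) / 4 = 55.5
Variance = sum((x_i - mean)^2) / n = 392.25
Std = sqrt(392.25) = 19.8053
Z = (x - mean) / std
= (82 - 55.5) / 19.8053
= 26.5 / 19.8053
= 1.34

1.34


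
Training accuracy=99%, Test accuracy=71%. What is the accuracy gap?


Gap = train_accuracy - test_accuracy
= 99 - 71
= 28%
This large gap strongly indicates overfitting.

28


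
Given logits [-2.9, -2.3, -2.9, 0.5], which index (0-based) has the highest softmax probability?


Softmax is a monotonic transformation, so it preserves the argmax.
We need to find the index of the maximum logit.
Index 0: -2.9
Index 1: -2.3
Index 2: -2.9
Index 3: 0.5
Maximum logit = 0.5 at index 3

3


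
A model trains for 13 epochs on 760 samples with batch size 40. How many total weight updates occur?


Iterations per epoch = 760 / 40 = 19
Total updates = iterations_per_epoch * epochs
= 19 * 13
= 247

247


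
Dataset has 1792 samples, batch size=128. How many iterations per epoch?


Iterations per epoch = dataset_size / batch_size
= 1792 / 128
= 14

14


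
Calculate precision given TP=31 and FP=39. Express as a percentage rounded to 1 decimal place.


Precision = TP / (TP + FP) * 100
= 31 / (31 + 39)
= 31 / 70
= 0.4429
= 44.3%

44.3


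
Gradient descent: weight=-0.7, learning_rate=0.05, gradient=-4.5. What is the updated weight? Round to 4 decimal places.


w_new = w_old - lr * gradient
= -0.7 - 0.05 * -4.5
= -0.7 - (-0.225)
= -0.4750

-0.4750


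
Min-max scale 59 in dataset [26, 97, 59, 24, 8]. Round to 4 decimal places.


Min = 8, Max = 97
Range = 97 - 8 = 89
Scaled = (x - min) / (max - min)
= (59 - 8) / 89
= 51 / 89
= 0.5730

0.5730


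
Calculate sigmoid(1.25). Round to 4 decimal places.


sigmoid(z) = 1 / (1 + exp(-z))
exp(-(1.25)) = exp(-1.25) = 0.2865
1 + 0.2865 = 1.2865
1 / 1.2865 = 0.7773

0.7773


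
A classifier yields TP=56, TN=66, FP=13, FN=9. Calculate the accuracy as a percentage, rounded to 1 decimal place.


Accuracy = (TP + TN) / (TP + TN + FP + FN) * 100
= (56 + 66) / (56 + 66 + 13 + 9)
= 122 / 144
= 0.8472
= 84.7%

84.7


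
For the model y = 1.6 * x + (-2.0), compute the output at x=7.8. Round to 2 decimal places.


y = 1.6 * 7.8 + (-2.0)
= 12.48 + (-2.0)
= 10.48

10.48


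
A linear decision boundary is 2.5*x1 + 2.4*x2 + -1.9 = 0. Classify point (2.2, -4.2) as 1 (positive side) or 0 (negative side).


Compute 2.5 * 2.2 + 2.4 * -4.2 + -1.9
= 5.5 + -10.08 + -1.9
= -6.48
Since -6.48 < 0, the point is on the negative side.

0


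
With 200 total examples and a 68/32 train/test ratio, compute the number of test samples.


Train samples = 200 * 68% = 136
Test samples = 200 - 136
= 64

64


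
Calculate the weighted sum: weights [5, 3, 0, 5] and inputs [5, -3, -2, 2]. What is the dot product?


Element-wise products:
5 * 5 = 25
3 * -3 = -9
0 * -2 = 0
5 * 2 = 10
Sum = 25 + -9 + 0 + 10
= 26

26


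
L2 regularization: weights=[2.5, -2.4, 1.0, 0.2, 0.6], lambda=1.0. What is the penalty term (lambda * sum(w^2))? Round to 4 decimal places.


Squaring each weight:
2.5^2 = 6.25
(-2.4)^2 = 5.76
1.0^2 = 1.0
0.2^2 = 0.04
0.6^2 = 0.36
Sum of squares = 13.41
Penalty = 1.0 * 13.41 = 13.4100

13.4100


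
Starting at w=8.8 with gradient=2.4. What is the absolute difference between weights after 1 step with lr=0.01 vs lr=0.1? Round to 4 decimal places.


With lr=0.01: w_new = 8.8 - 0.01 * 2.4 = 8.776
With lr=0.1: w_new = 8.8 - 0.1 * 2.4 = 8.56
Absolute difference = |8.776 - 8.56|
= 0.2160

0.2160


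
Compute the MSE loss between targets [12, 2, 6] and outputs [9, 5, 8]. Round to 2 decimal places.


Differences: [3, -3, -2]
Squared errors: [9, 9, 4]
Sum of squared errors = 22
MSE = 22 / 3 = 7.33

7.33


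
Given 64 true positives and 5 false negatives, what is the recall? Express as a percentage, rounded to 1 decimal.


Recall = TP / (TP + FN) * 100
= 64 / (64 + 5)
= 64 / 69
= 0.9275
= 92.8%

92.8


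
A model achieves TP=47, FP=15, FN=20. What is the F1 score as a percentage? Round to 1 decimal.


Precision = TP / (TP + FP) = 47 / 62 = 0.7581
Recall = TP / (TP + FN) = 47 / 67 = 0.7015
F1 = 2 * P * R / (P + R)
= 2 * 0.7581 * 0.7015 / (0.7581 + 0.7015)
= 1.0636 / 1.4596
= 0.7287
As percentage: 72.9%

72.9


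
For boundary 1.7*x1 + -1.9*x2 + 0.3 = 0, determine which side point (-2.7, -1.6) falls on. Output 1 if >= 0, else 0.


Compute 1.7 * -2.7 + -1.9 * -1.6 + 0.3
= -4.59 + 3.04 + 0.3
= -1.25
Since -1.25 < 0, the point is on the negative side.

0


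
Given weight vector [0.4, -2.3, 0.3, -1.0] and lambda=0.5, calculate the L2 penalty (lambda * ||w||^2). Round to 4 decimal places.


Squaring each weight:
0.4^2 = 0.16
(-2.3)^2 = 5.29
0.3^2 = 0.09
(-1.0)^2 = 1.0
Sum of squares = 6.54
Penalty = 0.5 * 6.54 = 3.2700

3.2700


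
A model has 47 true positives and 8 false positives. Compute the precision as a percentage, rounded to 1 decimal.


Precision = TP / (TP + FP) * 100
= 47 / (47 + 8)
= 47 / 55
= 0.8545
= 85.5%

85.5


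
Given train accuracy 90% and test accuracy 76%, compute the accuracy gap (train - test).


Gap = train_accuracy - test_accuracy
= 90 - 76
= 14%
This gap suggests the model is overfitting.

14


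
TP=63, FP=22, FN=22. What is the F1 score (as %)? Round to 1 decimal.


Precision = TP / (TP + FP) = 63 / 85 = 0.7412
Recall = TP / (TP + FN) = 63 / 85 = 0.7412
F1 = 2 * P * R / (P + R)
= 2 * 0.7412 * 0.7412 / (0.7412 + 0.7412)
= 1.0987 / 1.4824
= 0.7412
As percentage: 74.1%

74.1


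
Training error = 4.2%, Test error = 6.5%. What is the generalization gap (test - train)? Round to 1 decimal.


Generalization gap = test_error - train_error
= 6.5 - 4.2
= 2.3%
A moderate gap.

2.3


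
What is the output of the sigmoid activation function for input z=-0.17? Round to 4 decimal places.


sigmoid(z) = 1 / (1 + exp(-z))
exp(-(-0.17)) = exp(0.17) = 1.1853
1 + 1.1853 = 2.1853
1 / 2.1853 = 0.4576

0.4576


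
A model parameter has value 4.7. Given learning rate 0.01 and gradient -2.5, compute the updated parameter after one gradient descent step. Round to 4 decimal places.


w_new = w_old - lr * gradient
= 4.7 - 0.01 * -2.5
= 4.7 - (-0.025)
= 4.7250

4.7250
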